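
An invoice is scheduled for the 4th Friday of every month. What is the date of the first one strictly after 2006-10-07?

2006-10-27

October 2006 starts on a Sunday; its first Friday is the 6th, so the 4th Friday is the 27th — 2006-10-27.
2006-10-27 is after 2006-10-07, so that is the next one.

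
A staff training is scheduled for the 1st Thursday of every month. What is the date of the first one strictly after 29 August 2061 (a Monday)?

August 2061 starts on a Monday, so its 1st Thursday is 4 August 2061 (3 days in).
That is not after 29 August 2061, so look at September 2061.
September 2061 starts on a Thursday, so its 1st Thursday is 1 September 2061.

1 September 2061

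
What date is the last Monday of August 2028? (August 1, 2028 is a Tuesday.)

August 28, 2028

August 2028 begins on a Tuesday, so the first Monday is August 7 (6 days later).
August 2028 has 31 days. Adding weeks: 7, 14, 21, 28 — the last one ≤ 31 is the 28th.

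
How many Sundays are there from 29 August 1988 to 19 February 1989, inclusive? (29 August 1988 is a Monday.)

29 August 1988 is a Monday; the first Sunday on or after it is 4 September 1988 (6 days later).
From 4 September 1988 to 19 February 1989: 26 + 31 + 30 + 31 + 31 + 19 = 168 days (rest of September, October, November, December, January, February).
168 ÷ 7 = 24 full weeks with remainder 0, so 24 more Sundays after the first → 25.

25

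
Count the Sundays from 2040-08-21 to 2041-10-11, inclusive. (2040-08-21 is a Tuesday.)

2040-08-21 is a Tuesday; the first Sunday on or after it is 2040-08-26 (5 days later).
From 2040-08-26 to 2041-10-11: 127 + 284 = 411 days (rest of 2040, to 2041-10-11 in 2041).
411 ÷ 7 = 58 full weeks with remainder 5, so 58 more Sundays after the first → 59.

59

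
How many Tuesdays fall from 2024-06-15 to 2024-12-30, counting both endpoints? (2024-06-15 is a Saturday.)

2024-06-15 is a Saturday; the first Tuesday on or after it is 2024-06-18 (3 days later).
From 2024-06-18 to 2024-12-30: 12 + 31 + 31 + 30 + 31 + 30 + 30 = 195 days (rest of June, July, August, September, October, November, December).
195 ÷ 7 = 27 full weeks with remainder 6, so 27 more Tuesdays after the first → 28.

28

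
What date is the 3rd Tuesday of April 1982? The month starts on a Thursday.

1982-04-20

April 1982 begins on a Thursday, so the first Tuesday is April 6 (5 days later).
The 3rd Tuesday is 2 weeks later: 6 + 14 = 20.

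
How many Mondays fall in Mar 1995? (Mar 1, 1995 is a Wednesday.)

Mar 1, 1995 is a Wednesday; the first Monday on or after it is Mar 6, 1995 (5 days later).
From Mar 6, 1995 to Mar 31, 1995 is 31 − 6 = 25 days.
25 ÷ 7 = 3 full weeks with remainder 4, so 3 more Mondays after the first → 4.

4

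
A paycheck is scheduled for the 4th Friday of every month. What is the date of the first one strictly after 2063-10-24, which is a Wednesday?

October 2063 starts on a Monday; its first Friday is the 5th, so the 4th Friday is the 26th — 2063-10-26.
2063-10-26 is after 2063-10-24, so that is the next one.

2063-10-26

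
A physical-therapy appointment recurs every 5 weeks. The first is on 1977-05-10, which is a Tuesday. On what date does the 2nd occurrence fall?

1977-06-14

The 2nd occurrence is 1 interval after the first: 1 × 35 = 35 days after 1977-05-10.
May has 31 days — 21 days to the end of May leaves 14.
14 days into June → 1977-06-14.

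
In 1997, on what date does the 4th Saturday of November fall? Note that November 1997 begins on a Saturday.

November 1997 begins on a Saturday, so the first Saturday is November 1.
The 4th Saturday is 3 weeks later: 1 + 21 = 22.

November 22, 1997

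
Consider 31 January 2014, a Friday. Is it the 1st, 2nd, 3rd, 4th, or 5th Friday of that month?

Day 31 falls in week ⌈31/7⌉ of the month.
Days 1–7 hold the 1st Friday, 8–14 the 2nd, 15–21 the 3rd, 22–28 the 4th, 29–31 the 5th.
31 is in the range for the 5th.

5th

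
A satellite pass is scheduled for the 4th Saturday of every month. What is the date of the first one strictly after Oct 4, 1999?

Oct 1999 starts on a Friday; its first Saturday is the 2nd, so the 4th Saturday is the 23rd — Oct 23, 1999.
Oct 23, 1999 is after Oct 4, 1999, so that is the next one.

Oct 23, 1999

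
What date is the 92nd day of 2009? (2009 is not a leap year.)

April 2, 2009

January has 31 days (92 − 31 = 61 remain).
February has 28 days (61 − 28 = 33 remain).
March has 31 days (33 − 31 = 2 remain).
2 into April → April 2.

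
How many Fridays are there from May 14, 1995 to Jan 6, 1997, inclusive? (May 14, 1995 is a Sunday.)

86

May 14, 1995 is a Sunday; the first Friday on or after it is May 19, 1995 (5 days later).
From May 19, 1995 to Jan 6, 1997: 226 + 366 + 6 = 598 days (rest of 1995, 1996, to Jan 6, 1997 in 1997).
598 ÷ 7 = 85 full weeks with remainder 3, so 85 more Fridays after the first → 86.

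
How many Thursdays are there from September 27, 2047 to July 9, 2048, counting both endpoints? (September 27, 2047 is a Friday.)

September 27, 2047 is a Friday; the first Thursday on or after it is October 3, 2047 (6 days later).
From October 3, 2047 to July 9, 2048: 28 + 30 + 31 + 31 + 29 + 31 + 30 + 31 + 30 + 9 = 280 days (rest of October, November, December, January, February, March, April, May, June, July).
280 ÷ 7 = 40 full weeks with remainder 0, so 40 more Thursdays after the first → 41.

41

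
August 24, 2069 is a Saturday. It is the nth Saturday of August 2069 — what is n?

4th

Day 24 falls in week ⌈24/7⌉ of the month.
Days 1–7 hold the 1st Saturday, 8–14 the 2nd, 15–21 the 3rd, 22–28 the 4th, 29–31 the 5th.
24 is in the range for the 4th.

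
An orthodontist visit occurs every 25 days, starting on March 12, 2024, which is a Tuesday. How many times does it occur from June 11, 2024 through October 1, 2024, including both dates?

Occurrences land 25·i days after March 12, 2024 for i = 0, 1, 2, …
June 11, 2024 is 91 days after the start; 91 ÷ 25 = 3 remainder 16; since the remainder is 16, round up to i = 4. First occurrence in the window: #5 on June 20, 2024 (4×25 = 100 days in).
October 1, 2024 is 203 days after the start; 203 ÷ 25 = 8 remainder 3. Last occurrence in the window: #9 on September 28, 2024.
Occurrences #5 through #9: 5 in total.

5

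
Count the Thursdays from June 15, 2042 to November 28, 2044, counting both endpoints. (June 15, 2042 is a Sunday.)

June 15, 2042 is a Sunday; the first Thursday on or after it is June 19, 2042 (4 days later).
From June 19, 2042 to November 28, 2044: 195 + 365 + 333 = 893 days (rest of 2042, 2043, to November 28, 2044 in 2044).
893 ÷ 7 = 127 full weeks with remainder 4, so 127 more Thursdays after the first → 128.

128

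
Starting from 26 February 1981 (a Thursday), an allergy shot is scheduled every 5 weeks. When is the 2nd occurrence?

2 April 1981

The 2nd occurrence is 1 interval after the first: 1 × 35 = 35 days after 26 February 1981.
February has 28 days — 2 days to the end of February leaves 33.
March has 31 days (2 left).
2 days into April → 2 April 1981.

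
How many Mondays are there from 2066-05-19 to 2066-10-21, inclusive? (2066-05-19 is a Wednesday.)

22

2066-05-19 is a Wednesday; the first Monday on or after it is 2066-05-24 (5 days later).
From 2066-05-24 to 2066-10-21: 7 + 30 + 31 + 31 + 30 + 21 = 150 days (rest of May, June, July, August, September, October).
150 ÷ 7 = 21 full weeks with remainder 3, so 21 more Mondays after the first → 22.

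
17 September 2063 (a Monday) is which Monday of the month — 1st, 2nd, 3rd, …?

Day 17 falls in week ⌈17/7⌉ of the month.
Days 1–7 hold the 1st Monday, 8–14 the 2nd, 15–21 the 3rd, 22–28 the 4th, 29–31 the 5th.
17 is in the range for the 3rd.

3rd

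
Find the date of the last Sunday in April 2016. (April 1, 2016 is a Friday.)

April 24, 2016

April 2016 begins on a Friday, so the first Sunday is April 3 (2 days later).
April 2016 has 30 days. Adding weeks: 3, 10, 17, 24 — the last one ≤ 30 is the 24th.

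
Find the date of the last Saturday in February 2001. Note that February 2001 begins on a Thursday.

February 2001 begins on a Thursday, so the first Saturday is February 3 (2 days later).
February 2001 has 28 days. Adding weeks: 3, 10, 17, 24 — the last one ≤ 28 is the 24th.

February 24, 2001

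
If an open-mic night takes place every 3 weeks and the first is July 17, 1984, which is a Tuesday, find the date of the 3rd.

August 28, 1984

The 3rd occurrence is 2 intervals after the first: 2 × 21 = 42 days after July 17, 1984.
July has 31 days — 14 days to the end of July leaves 28.
28 days into August → August 28, 1984.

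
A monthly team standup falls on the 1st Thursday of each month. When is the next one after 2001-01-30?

2001-02-01

January 2001 starts on a Monday, so its 1st Thursday is 2001-01-04 (3 days in).
That is not after 2001-01-30, so look at February 2001.
February 2001 starts on a Thursday, so its 1st Thursday is 2001-02-01.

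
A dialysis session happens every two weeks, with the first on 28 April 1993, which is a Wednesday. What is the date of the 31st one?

22 June 1994

The 31st occurrence is 30 intervals after the first: 30 × 14 = 420 days after 28 April 1993.
April has 30 days — 2 days to the end of April leaves 418.
From end of April to end of 1993 is 245 days (173 left).
January has 31 days (142 left).
February has 28 days (114 left).
March has 31 days (83 left).
April has 30 days (53 left).
May has 31 days (22 left).
22 days into June → 22 June 1994.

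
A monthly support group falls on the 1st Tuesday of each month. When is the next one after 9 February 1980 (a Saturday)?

4 March 1980

February 1980 starts on a Friday, so its 1st Tuesday is 5 February 1980 (4 days in).
That is not after 9 February 1980, so look at March 1980.
March 1980 starts on a Saturday, so its 1st Tuesday is 4 March 1980 (3 days in).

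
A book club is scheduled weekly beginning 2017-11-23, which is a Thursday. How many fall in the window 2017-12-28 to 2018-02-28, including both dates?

9

Occurrences land 7·i days after 2017-11-23 for i = 0, 1, 2, …
2017-12-28 is 35 days after the start; 35 ÷ 7 = 5 remainder 0. First occurrence in the window: #6 on 2017-12-28 (5×7 = 35 days in).
2018-02-28 is 97 days after the start; 97 ÷ 7 = 13 remainder 6. Last occurrence in the window: #14 on 2018-02-22.
Occurrences #6 through #14: 9 in total.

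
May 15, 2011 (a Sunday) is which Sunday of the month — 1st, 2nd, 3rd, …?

Day 15 falls in week ⌈15/7⌉ of the month.
Days 1–7 hold the 1st Sunday, 8–14 the 2nd, 15–21 the 3rd, 22–28 the 4th, 29–31 the 5th.
15 is in the range for the 3rd.

3rd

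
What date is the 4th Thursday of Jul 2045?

The first Thursday of Jul 2045 is Jul 6.
The 4th Thursday is 3 weeks later: 6 + 21 = 27.

Jul 27, 2045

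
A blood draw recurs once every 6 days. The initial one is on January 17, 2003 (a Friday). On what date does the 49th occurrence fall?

The 49th occurrence is 48 intervals after the first: 48 × 6 = 288 days after January 17, 2003.
January has 31 days — 14 days to the end of January leaves 274.
February has 28 days (246 left).
March has 31 days (215 left).
April has 30 days (185 left).
May has 31 days (154 left).
June has 30 days (124 left).
July has 31 days (93 left).
August has 31 days (62 left).
September has 30 days (32 left).
October has 31 days (1 left).
1 day into November → November 1, 2003.

November 1, 2003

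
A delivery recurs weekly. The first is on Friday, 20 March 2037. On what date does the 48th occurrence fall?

The 48th occurrence is 47 intervals after the first: 47 × 7 = 329 days after 20 March 2037.
March has 31 days — 11 days to the end of March leaves 318.
April has 30 days (288 left).
May has 31 days (257 left).
June has 30 days (227 left).
July has 31 days (196 left).
August has 31 days (165 left).
September has 30 days (135 left).
October has 31 days (104 left).
November has 30 days (74 left).
December has 31 days (43 left).
January has 31 days (12 left).
12 days into February → 12 February 2038.

12 February 2038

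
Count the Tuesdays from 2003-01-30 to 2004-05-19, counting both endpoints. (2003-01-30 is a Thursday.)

2003-01-30 is a Thursday; the first Tuesday on or after it is 2003-02-04 (5 days later).
From 2003-02-04 to 2004-05-19: 330 + 140 = 470 days (rest of 2003, to 2004-05-19 in 2004).
470 ÷ 7 = 67 full weeks with remainder 1, so 67 more Tuesdays after the first → 68.

68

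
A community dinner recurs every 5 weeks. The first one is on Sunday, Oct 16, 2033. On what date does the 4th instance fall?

The 4th occurrence is 3 intervals after the first: 3 × 35 = 105 days after Oct 16, 2033.
Oct has 31 days — 15 days to the end of Oct leaves 90.
Nov has 30 days (60 left).
Dec has 31 days (29 left).
29 days into Jan → Jan 29, 2034.

Jan 29, 2034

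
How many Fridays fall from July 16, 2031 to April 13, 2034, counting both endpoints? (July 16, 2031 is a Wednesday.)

143

July 16, 2031 is a Wednesday; the first Friday on or after it is July 18, 2031 (2 days later).
From July 18, 2031 to April 13, 2034: 166 + 366 + 365 + 103 = 1000 days (rest of 2031, 2032, 2033, to April 13, 2034 in 2034).
1000 ÷ 7 = 142 full weeks with remainder 6, so 142 more Fridays after the first → 143.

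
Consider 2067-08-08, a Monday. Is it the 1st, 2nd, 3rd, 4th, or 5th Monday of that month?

Day 8 falls in week ⌈8/7⌉ of the month.
Days 1–7 hold the 1st Monday, 8–14 the 2nd, 15–21 the 3rd, 22–28 the 4th, 29–31 the 5th.
8 is in the range for the 2nd.

2nd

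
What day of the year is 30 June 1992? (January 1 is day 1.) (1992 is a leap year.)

Days in months before June: 31 + 29 + 31 + 30 + 31 = 152.
Plus 30 days into June → day 182.

182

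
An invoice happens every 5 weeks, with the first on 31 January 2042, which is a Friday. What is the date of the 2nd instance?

7 March 2042

The 2nd occurrence is 1 interval after the first: 1 × 35 = 35 days after 31 January 2042.
January has 31 days — 0 days to the end of January leaves 35.
February has 28 days (7 left).
7 days into March → 7 March 2042.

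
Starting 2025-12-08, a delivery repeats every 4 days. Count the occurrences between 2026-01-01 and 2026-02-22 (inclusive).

14

Occurrences land 4·i days after 2025-12-08 for i = 0, 1, 2, …
2026-01-01 is 24 days after the start; 24 ÷ 4 = 6 remainder 0. First occurrence in the window: #7 on 2026-01-01 (6×4 = 24 days in).
2026-02-22 is 76 days after the start; 76 ÷ 4 = 19 remainder 0. Last occurrence in the window: #20 on 2026-02-22.
Occurrences #7 through #20: 14 in total.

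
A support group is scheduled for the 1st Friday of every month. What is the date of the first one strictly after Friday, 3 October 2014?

7 November 2014

October 2014 starts on a Wednesday, so its 1st Friday is 3 October 2014 (2 days in).
That is not after 3 October 2014, so look at November 2014.
November 2014 starts on a Saturday, so its 1st Friday is 7 November 2014 (6 days in).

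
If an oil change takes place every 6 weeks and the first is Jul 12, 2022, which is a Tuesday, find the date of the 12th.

Oct 17, 2023

The 12th occurrence is 11 intervals after the first: 11 × 42 = 462 days after Jul 12, 2022.
Jul has 31 days — 19 days to the end of Jul leaves 443.
From end of Jul to end of 2022 is 153 days (290 left).
Jan has 31 days (259 left).
Feb has 28 days (231 left).
Mar has 31 days (200 left).
Apr has 30 days (170 left).
May has 31 days (139 left).
Jun has 30 days (109 left).
Jul has 31 days (78 left).
Aug has 31 days (47 left).
Sep has 30 days (17 left).
17 days into Oct → Oct 17, 2023.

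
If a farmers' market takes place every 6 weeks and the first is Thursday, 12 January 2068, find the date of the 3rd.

The 3rd occurrence is 2 intervals after the first: 2 × 42 = 84 days after 12 January 2068.
January has 31 days — 19 days to the end of January leaves 65.
February has 29 days (36 left).
March has 31 days (5 left).
5 days into April → 5 April 2068.

5 April 2068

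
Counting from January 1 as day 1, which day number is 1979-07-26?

Days in months before July: 31 + 28 + 31 + 30 + 31 + 30 = 181.
Plus 26 days into July → day 207.

207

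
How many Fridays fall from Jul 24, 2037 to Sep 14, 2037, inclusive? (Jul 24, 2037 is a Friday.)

8

Jul 24, 2037 is a Friday; the first Friday on or after it is Jul 24, 2037.
From Jul 24, 2037 to Sep 14, 2037: 7 + 31 + 14 = 52 days (rest of Jul, Aug, Sep).
52 ÷ 7 = 7 full weeks with remainder 3, so 7 more Fridays after the first → 8.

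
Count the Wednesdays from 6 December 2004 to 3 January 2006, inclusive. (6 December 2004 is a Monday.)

56

6 December 2004 is a Monday; the first Wednesday on or after it is 8 December 2004 (2 days later).
From 8 December 2004 to 3 January 2006: 23 + 365 + 3 = 391 days (rest of 2004, 2005, to 3 January 2006 in 2006).
391 ÷ 7 = 55 full weeks with remainder 6, so 55 more Wednesdays after the first → 56.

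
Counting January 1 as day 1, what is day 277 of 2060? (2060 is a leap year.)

Jan has 31 days (277 − 31 = 246 remain).
Feb has 29 days (246 − 29 = 217 remain).
Mar has 31 days (217 − 31 = 186 remain).
Apr has 30 days (186 − 30 = 156 remain).
May has 31 days (156 − 31 = 125 remain).
Jun has 30 days (125 − 30 = 95 remain).
Jul has 31 days (95 − 31 = 64 remain).
Aug has 31 days (64 − 31 = 33 remain).
Sep has 30 days (33 − 30 = 3 remain).
3 into Oct → Oct 3.

Oct 3, 2060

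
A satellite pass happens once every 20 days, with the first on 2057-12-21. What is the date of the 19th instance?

2058-12-16

The 19th occurrence is 18 intervals after the first: 18 × 20 = 360 days after 2057-12-21.
December has 31 days — 10 days to the end of December leaves 350.
January has 31 days (319 left).
February has 28 days (291 left).
March has 31 days (260 left).
April has 30 days (230 left).
May has 31 days (199 left).
June has 30 days (169 left).
July has 31 days (138 left).
August has 31 days (107 left).
September has 30 days (77 left).
October has 31 days (46 left).
November has 30 days (16 left).
16 days into December → 2058-12-16.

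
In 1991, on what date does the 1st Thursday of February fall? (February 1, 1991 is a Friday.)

February 7, 1991

February 1991 begins on a Friday, so the first Thursday is February 7 (6 days later).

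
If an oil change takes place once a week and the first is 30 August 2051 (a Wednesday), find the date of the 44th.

The 44th occurrence is 43 intervals after the first: 43 × 7 = 301 days after 30 August 2051.
August has 31 days — 1 day to the end of August leaves 300.
September has 30 days (270 left).
October has 31 days (239 left).
November has 30 days (209 left).
December has 31 days (178 left).
January has 31 days (147 left).
February has 29 days (118 left).
March has 31 days (87 left).
April has 30 days (57 left).
May has 31 days (26 left).
26 days into June → 26 June 2052.

26 June 2052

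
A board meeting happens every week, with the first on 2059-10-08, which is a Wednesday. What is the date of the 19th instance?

2060-02-11

The 19th occurrence is 18 intervals after the first: 18 × 7 = 126 days after 2059-10-08.
October has 31 days — 23 days to the end of October leaves 103.
November has 30 days (73 left).
December has 31 days (42 left).
January has 31 days (11 left).
11 days into February → 2060-02-11.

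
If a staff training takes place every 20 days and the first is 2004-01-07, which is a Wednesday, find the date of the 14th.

The 14th occurrence is 13 intervals after the first: 13 × 20 = 260 days after 2004-01-07.
January has 31 days — 24 days to the end of January leaves 236.
February has 29 days (207 left).
March has 31 days (176 left).
April has 30 days (146 left).
May has 31 days (115 left).
June has 30 days (85 left).
July has 31 days (54 left).
August has 31 days (23 left).
23 days into September → 2004-09-23.

2004-09-23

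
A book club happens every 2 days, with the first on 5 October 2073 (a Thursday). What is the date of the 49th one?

9 January 2074

The 49th occurrence is 48 intervals after the first: 48 × 2 = 96 days after 5 October 2073.
October has 31 days — 26 days to the end of October leaves 70.
November has 30 days (40 left).
December has 31 days (9 left).
9 days into January → 9 January 2074.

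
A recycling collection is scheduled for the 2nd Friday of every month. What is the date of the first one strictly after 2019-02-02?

2019-02-08

February 2019 starts on a Friday; its first Friday is the 1st, so the 2nd Friday is the 8th — 2019-02-08.
2019-02-08 is after 2019-02-02, so that is the next one.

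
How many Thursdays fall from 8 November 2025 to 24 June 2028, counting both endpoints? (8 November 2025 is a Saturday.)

137

8 November 2025 is a Saturday; the first Thursday on or after it is 13 November 2025 (5 days later).
From 13 November 2025 to 24 June 2028: 48 + 365 + 365 + 176 = 954 days (rest of 2025, 2026, 2027, to 24 June 2028 in 2028).
954 ÷ 7 = 136 full weeks with remainder 2, so 136 more Thursdays after the first → 137.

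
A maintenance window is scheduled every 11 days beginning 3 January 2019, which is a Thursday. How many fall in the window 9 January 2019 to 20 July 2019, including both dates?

Occurrences land 11·i days after 3 January 2019 for i = 0, 1, 2, …
9 January 2019 is 6 days after the start; 6 ÷ 11 = 0 remainder 6; since the remainder is 6, round up to i = 1. First occurrence in the window: #2 on 14 January 2019 (1×11 = 11 days in).
20 July 2019 is 198 days after the start; 198 ÷ 11 = 18 remainder 0. Last occurrence in the window: #19 on 20 July 2019.
Occurrences #2 through #19: 18 in total.

18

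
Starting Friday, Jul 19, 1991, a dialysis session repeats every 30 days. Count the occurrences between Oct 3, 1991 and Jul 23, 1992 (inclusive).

10

Occurrences land 30·i days after Jul 19, 1991 for i = 0, 1, 2, …
Oct 3, 1991 is 76 days after the start; 76 ÷ 30 = 2 remainder 16; since the remainder is 16, round up to i = 3. First occurrence in the window: #4 on Oct 17, 1991 (3×30 = 90 days in).
Jul 23, 1992 is 370 days after the start; 370 ÷ 30 = 12 remainder 10. Last occurrence in the window: #13 on Jul 13, 1992.
Occurrences #4 through #13: 10 in total.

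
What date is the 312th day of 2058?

8 November 2058

January has 31 days (312 − 31 = 281 remain).
February has 28 days (281 − 28 = 253 remain).
March has 31 days (253 − 31 = 222 remain).
April has 30 days (222 − 30 = 192 remain).
May has 31 days (192 − 31 = 161 remain).
June has 30 days (161 − 30 = 131 remain).
July has 31 days (131 − 31 = 100 remain).
August has 31 days (100 − 31 = 69 remain).
September has 30 days (69 − 30 = 39 remain).
October has 31 days (39 − 31 = 8 remain).
8 into November → November 8.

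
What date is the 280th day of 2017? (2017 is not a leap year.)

January has 31 days (280 − 31 = 249 remain).
February has 28 days (249 − 28 = 221 remain).
March has 31 days (221 − 31 = 190 remain).
April has 30 days (190 − 30 = 160 remain).
May has 31 days (160 − 31 = 129 remain).
June has 30 days (129 − 30 = 99 remain).
July has 31 days (99 − 31 = 68 remain).
August has 31 days (68 − 31 = 37 remain).
September has 30 days (37 − 30 = 7 remain).
7 into October → October 7.

October 7, 2017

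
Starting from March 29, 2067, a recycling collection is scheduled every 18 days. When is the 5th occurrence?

June 9, 2067

The 5th occurrence is 4 intervals after the first: 4 × 18 = 72 days after March 29, 2067.
March has 31 days — 2 days to the end of March leaves 70.
April has 30 days (40 left).
May has 31 days (9 left).
9 days into June → June 9, 2067.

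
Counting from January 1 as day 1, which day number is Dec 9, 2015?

Days in months before Dec: 31 + 28 + 31 + 30 + 31 + 30 + 31 + 31 + 30 + 31 + 30 = 334.
Plus 9 days into Dec → day 343.

343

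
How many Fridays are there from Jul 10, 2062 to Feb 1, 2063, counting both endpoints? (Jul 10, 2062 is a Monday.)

Jul 10, 2062 is a Monday; the first Friday on or after it is Jul 14, 2062 (4 days later).
From Jul 14, 2062 to Feb 1, 2063: 17 + 31 + 30 + 31 + 30 + 31 + 31 + 1 = 202 days (rest of Jul, Aug, Sep, Oct, Nov, Dec, Jan, Feb).
202 ÷ 7 = 28 full weeks with remainder 6, so 28 more Fridays after the first → 29.

29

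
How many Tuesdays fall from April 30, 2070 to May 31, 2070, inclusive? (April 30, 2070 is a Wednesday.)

April 30, 2070 is a Wednesday; the first Tuesday on or after it is May 6, 2070 (6 days later).
From May 6, 2070 to May 31, 2070 is 31 − 6 = 25 days.
25 ÷ 7 = 3 full weeks with remainder 4, so 3 more Tuesdays after the first → 4.

4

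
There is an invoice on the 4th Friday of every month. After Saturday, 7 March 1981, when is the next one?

March 1981 starts on a Sunday; its first Friday is the 6th, so the 4th Friday is the 27th — 27 March 1981.
27 March 1981 is after 7 March 1981, so that is the next one.

27 March 1981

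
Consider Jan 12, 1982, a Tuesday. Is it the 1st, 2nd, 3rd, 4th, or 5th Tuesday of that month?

2nd

Day 12 falls in week ⌈12/7⌉ of the month.
Days 1–7 hold the 1st Tuesday, 8–14 the 2nd, 15–21 the 3rd, 22–28 the 4th, 29–31 the 5th.
12 is in the range for the 2nd.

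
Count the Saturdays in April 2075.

4

April 1, 2075 is a Monday; the first Saturday on or after it is April 6, 2075 (5 days later).
From April 6, 2075 to April 30, 2075 is 30 − 6 = 24 days.
24 ÷ 7 = 3 full weeks with remainder 3, so 3 more Saturdays after the first → 4.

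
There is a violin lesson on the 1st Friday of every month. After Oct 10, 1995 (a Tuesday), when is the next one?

Oct 1995 starts on a Sunday, so its 1st Friday is Oct 6, 1995 (5 days in).
That is not after Oct 10, 1995, so look at Nov 1995.
Nov 1995 starts on a Wednesday, so its 1st Friday is Nov 3, 1995 (2 days in).

Nov 3, 1995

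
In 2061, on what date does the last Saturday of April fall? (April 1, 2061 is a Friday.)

April 30, 2061

April 2061 begins on a Friday, so the first Saturday is April 2 (1 day later).
April 2061 has 30 days. Adding weeks: 2, 9, 16, 23, 30 — the last one ≤ 30 is the 30th.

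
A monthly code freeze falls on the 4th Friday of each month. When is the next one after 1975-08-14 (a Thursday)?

1975-08-22

August 1975 starts on a Friday; its first Friday is the 1st, so the 4th Friday is the 22nd — 1975-08-22.
1975-08-22 is after 1975-08-14, so that is the next one.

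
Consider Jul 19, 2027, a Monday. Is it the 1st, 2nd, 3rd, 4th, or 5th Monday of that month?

3rd

Day 19 falls in week ⌈19/7⌉ of the month.
Days 1–7 hold the 1st Monday, 8–14 the 2nd, 15–21 the 3rd, 22–28 the 4th, 29–31 the 5th.
19 is in the range for the 3rd.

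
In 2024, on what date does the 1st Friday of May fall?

The first Friday of May 2024 is May 3.

3 May 2024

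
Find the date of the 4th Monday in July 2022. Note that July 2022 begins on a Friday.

July 2022 begins on a Friday, so the first Monday is July 4 (3 days later).
The 4th Monday is 3 weeks later: 4 + 21 = 25.

2022-07-25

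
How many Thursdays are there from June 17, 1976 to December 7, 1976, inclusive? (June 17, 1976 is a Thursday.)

25

June 17, 1976 is a Thursday; the first Thursday on or after it is June 17, 1976.
From June 17, 1976 to December 7, 1976: 13 + 31 + 31 + 30 + 31 + 30 + 7 = 173 days (rest of June, July, August, September, October, November, December).
173 ÷ 7 = 24 full weeks with remainder 5, so 24 more Thursdays after the first → 25.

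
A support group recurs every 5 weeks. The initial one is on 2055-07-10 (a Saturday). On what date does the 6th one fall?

The 6th occurrence is 5 intervals after the first: 5 × 35 = 175 days after 2055-07-10.
July has 31 days — 21 days to the end of July leaves 154.
August has 31 days (123 left).
September has 30 days (93 left).
October has 31 days (62 left).
November has 30 days (32 left).
December has 31 days (1 left).
1 day into January → 2056-01-01.

2056-01-01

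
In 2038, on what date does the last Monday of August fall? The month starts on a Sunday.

August 2038 begins on a Sunday, so the first Monday is August 2 (1 day later).
August 2038 has 31 days. Adding weeks: 2, 9, 16, 23, 30 — the last one ≤ 31 is the 30th.

August 30, 2038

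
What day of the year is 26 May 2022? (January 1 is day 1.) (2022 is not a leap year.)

Days in months before May: 31 + 28 + 31 + 30 = 120.
Plus 26 days into May → day 146.

146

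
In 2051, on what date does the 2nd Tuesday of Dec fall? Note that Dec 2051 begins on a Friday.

Dec 12, 2051

Dec 2051 begins on a Friday, so the first Tuesday is Dec 5 (4 days later).
The 2nd Tuesday is 1 weeks later: 5 + 7 = 12.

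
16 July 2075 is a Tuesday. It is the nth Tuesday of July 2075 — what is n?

Day 16 falls in week ⌈16/7⌉ of the month.
Days 1–7 hold the 1st Tuesday, 8–14 the 2nd, 15–21 the 3rd, 22–28 the 4th, 29–31 the 5th.
16 is in the range for the 3rd.

3rd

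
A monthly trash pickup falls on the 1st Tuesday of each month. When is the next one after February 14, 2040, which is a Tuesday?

March 6, 2040

February 2040 starts on a Wednesday, so its 1st Tuesday is February 7, 2040 (6 days in).
That is not after February 14, 2040, so look at March 2040.
March 2040 starts on a Thursday, so its 1st Tuesday is March 6, 2040 (5 days in).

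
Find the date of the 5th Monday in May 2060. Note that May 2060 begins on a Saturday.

May 2060 begins on a Saturday, so the first Monday is May 3 (2 days later).
The 5th Monday is 4 weeks later: 3 + 28 = 31.

31 May 2060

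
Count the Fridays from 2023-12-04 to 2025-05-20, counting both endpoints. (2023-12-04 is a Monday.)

2023-12-04 is a Monday; the first Friday on or after it is 2023-12-08 (4 days later).
From 2023-12-08 to 2025-05-20: 23 + 366 + 140 = 529 days (rest of 2023, 2024, to 2025-05-20 in 2025).
529 ÷ 7 = 75 full weeks with remainder 4, so 75 more Fridays after the first → 76.

76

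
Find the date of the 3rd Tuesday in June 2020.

The first Tuesday of June 2020 is June 2.
The 3rd Tuesday is 2 weeks later: 2 + 14 = 16.

16 June 2020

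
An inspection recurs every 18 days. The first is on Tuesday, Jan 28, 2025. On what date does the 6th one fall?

The 6th occurrence is 5 intervals after the first: 5 × 18 = 90 days after Jan 28, 2025.
Jan has 31 days — 3 days to the end of Jan leaves 87.
Feb has 28 days (59 left).
Mar has 31 days (28 left).
28 days into Apr → Apr 28, 2025.

Apr 28, 2025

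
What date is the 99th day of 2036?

January has 31 days (99 − 31 = 68 remain).
February has 29 days (68 − 29 = 39 remain).
March has 31 days (39 − 31 = 8 remain).
8 into April → April 8.

8 April 2036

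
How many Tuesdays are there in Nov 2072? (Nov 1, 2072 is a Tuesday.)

Nov 1, 2072 is a Tuesday; the first Tuesday on or after it is Nov 1, 2072.
From Nov 1, 2072 to Nov 30, 2072 is 30 − 1 = 29 days.
29 ÷ 7 = 4 full weeks with remainder 1, so 4 more Tuesdays after the first → 5.

5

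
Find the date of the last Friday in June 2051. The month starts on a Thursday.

30 June 2051

June 2051 begins on a Thursday, so the first Friday is June 2 (1 day later).
June 2051 has 30 days. Adding weeks: 2, 9, 16, 23, 30 — the last one ≤ 30 is the 30th.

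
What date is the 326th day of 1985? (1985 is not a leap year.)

22 November 1985

January has 31 days (326 − 31 = 295 remain).
February has 28 days (295 − 28 = 267 remain).
March has 31 days (267 − 31 = 236 remain).
April has 30 days (236 − 30 = 206 remain).
May has 31 days (206 − 31 = 175 remain).
June has 30 days (175 − 30 = 145 remain).
July has 31 days (145 − 31 = 114 remain).
August has 31 days (114 − 31 = 83 remain).
September has 30 days (83 − 30 = 53 remain).
October has 31 days (53 − 31 = 22 remain).
22 into November → November 22.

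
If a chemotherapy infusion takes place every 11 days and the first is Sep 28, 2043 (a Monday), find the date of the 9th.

Dec 25, 2043

The 9th occurrence is 8 intervals after the first: 8 × 11 = 88 days after Sep 28, 2043.
Sep has 30 days — 2 days to the end of Sep leaves 86.
Oct has 31 days (55 left).
Nov has 30 days (25 left).
25 days into Dec → Dec 25, 2043.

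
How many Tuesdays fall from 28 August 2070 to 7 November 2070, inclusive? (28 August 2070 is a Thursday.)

28 August 2070 is a Thursday; the first Tuesday on or after it is 2 September 2070 (5 days later).
From 2 September 2070 to 7 November 2070: 28 + 31 + 7 = 66 days (rest of September, October, November).
66 ÷ 7 = 9 full weeks with remainder 3, so 9 more Tuesdays after the first → 10.

10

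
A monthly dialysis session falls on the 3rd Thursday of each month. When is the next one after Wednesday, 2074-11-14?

2074-11-15

November 2074 starts on a Thursday; its first Thursday is the 1st, so the 3rd Thursday is the 15th — 2074-11-15.
2074-11-15 is after 2074-11-14, so that is the next one.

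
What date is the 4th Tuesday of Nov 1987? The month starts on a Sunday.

Nov 24, 1987

Nov 1987 begins on a Sunday, so the first Tuesday is Nov 3 (2 days later).
The 4th Tuesday is 3 weeks later: 3 + 21 = 24.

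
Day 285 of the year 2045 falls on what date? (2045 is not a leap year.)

12 October 2045

January has 31 days (285 − 31 = 254 remain).
February has 28 days (254 − 28 = 226 remain).
March has 31 days (226 − 31 = 195 remain).
April has 30 days (195 − 30 = 165 remain).
May has 31 days (165 − 31 = 134 remain).
June has 30 days (134 − 30 = 104 remain).
July has 31 days (104 − 31 = 73 remain).
August has 31 days (73 − 31 = 42 remain).
September has 30 days (42 − 30 = 12 remain).
12 into October → October 12.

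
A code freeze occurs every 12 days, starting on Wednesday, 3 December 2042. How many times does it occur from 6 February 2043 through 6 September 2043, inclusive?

Occurrences land 12·i days after 3 December 2042 for i = 0, 1, 2, …
6 February 2043 is 65 days after the start; 65 ÷ 12 = 5 remainder 5; since the remainder is 5, round up to i = 6. First occurrence in the window: #7 on 13 February 2043 (6×12 = 72 days in).
6 September 2043 is 277 days after the start; 277 ÷ 12 = 23 remainder 1. Last occurrence in the window: #24 on 5 September 2043.
Occurrences #7 through #24: 18 in total.

18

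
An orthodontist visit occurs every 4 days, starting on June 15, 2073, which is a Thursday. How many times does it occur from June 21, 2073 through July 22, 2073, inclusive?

8

Occurrences land 4·i days after June 15, 2073 for i = 0, 1, 2, …
June 21, 2073 is 6 days after the start; 6 ÷ 4 = 1 remainder 2; since the remainder is 2, round up to i = 2. First occurrence in the window: #3 on June 23, 2073 (2×4 = 8 days in).
July 22, 2073 is 37 days after the start; 37 ÷ 4 = 9 remainder 1. Last occurrence in the window: #10 on July 21, 2073.
Occurrences #3 through #10: 8 in total.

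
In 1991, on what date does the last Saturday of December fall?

December 1991 begins on a Sunday, so the first Saturday is December 7 (6 days later).
December 1991 has 31 days. Adding weeks: 7, 14, 21, 28 — the last one ≤ 31 is the 28th.

28 December 1991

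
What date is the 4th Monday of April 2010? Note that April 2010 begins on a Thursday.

April 2010 begins on a Thursday, so the first Monday is April 5 (4 days later).
The 4th Monday is 3 weeks later: 5 + 21 = 26.

2010-04-26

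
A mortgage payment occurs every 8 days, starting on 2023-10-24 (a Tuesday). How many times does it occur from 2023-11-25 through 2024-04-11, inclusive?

18

Occurrences land 8·i days after 2023-10-24 for i = 0, 1, 2, …
2023-11-25 is 32 days after the start; 32 ÷ 8 = 4 remainder 0. First occurrence in the window: #5 on 2023-11-25 (4×8 = 32 days in).
2024-04-11 is 170 days after the start; 170 ÷ 8 = 21 remainder 2. Last occurrence in the window: #22 on 2024-04-09.
Occurrences #5 through #22: 18 in total.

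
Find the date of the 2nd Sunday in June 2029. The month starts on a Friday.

June 2029 begins on a Friday, so the first Sunday is June 3 (2 days later).
The 2nd Sunday is 1 weeks later: 3 + 7 = 10.

10 June 2029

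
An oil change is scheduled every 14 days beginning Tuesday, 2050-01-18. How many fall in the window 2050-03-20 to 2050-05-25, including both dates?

5

Occurrences land 14·i days after 2050-01-18 for i = 0, 1, 2, …
2050-03-20 is 61 days after the start; 61 ÷ 14 = 4 remainder 5; since the remainder is 5, round up to i = 5. First occurrence in the window: #6 on 2050-03-29 (5×14 = 70 days in).
2050-05-25 is 127 days after the start; 127 ÷ 14 = 9 remainder 1. Last occurrence in the window: #10 on 2050-05-24.
Occurrences #6 through #10: 5 in total.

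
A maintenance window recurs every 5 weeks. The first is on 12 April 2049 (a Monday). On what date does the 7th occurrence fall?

8 November 2049

The 7th occurrence is 6 intervals after the first: 6 × 35 = 210 days after 12 April 2049.
April has 30 days — 18 days to the end of April leaves 192.
May has 31 days (161 left).
June has 30 days (131 left).
July has 31 days (100 left).
August has 31 days (69 left).
September has 30 days (39 left).
October has 31 days (8 left).
8 days into November → 8 November 2049.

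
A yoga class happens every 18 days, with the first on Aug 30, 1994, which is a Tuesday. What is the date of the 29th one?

Jan 16, 1996

The 29th occurrence is 28 intervals after the first: 28 × 18 = 504 days after Aug 30, 1994.
Aug has 31 days — 1 day to the end of Aug leaves 503.
From end of Aug to end of 1994 is 122 days (381 left).
1995 has 365 days (16 left).
16 days into Jan → Jan 16, 1996.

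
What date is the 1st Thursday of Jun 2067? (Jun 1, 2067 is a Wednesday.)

Jun 2, 2067

Jun 2067 begins on a Wednesday, so the first Thursday is Jun 2 (1 day later).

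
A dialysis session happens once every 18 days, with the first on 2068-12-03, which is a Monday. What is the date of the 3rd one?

The 3rd occurrence is 2 intervals after the first: 2 × 18 = 36 days after 2068-12-03.
December has 31 days — 28 days to the end of December leaves 8.
8 days into January → 2069-01-08.

2069-01-08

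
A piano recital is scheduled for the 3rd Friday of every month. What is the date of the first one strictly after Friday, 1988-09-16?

September 1988 starts on a Thursday; its first Friday is the 2nd, so the 3rd Friday is the 16th — 1988-09-16.
That is not after 1988-09-16, so look at October 1988.
October 1988 starts on a Saturday; its first Friday is the 7th, so the 3rd Friday is the 21st — 1988-10-21.

1988-10-21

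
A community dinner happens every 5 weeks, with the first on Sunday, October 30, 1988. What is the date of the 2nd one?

The 2nd occurrence is 1 interval after the first: 1 × 35 = 35 days after October 30, 1988.
October has 31 days — 1 day to the end of October leaves 34.
November has 30 days (4 left).
4 days into December → December 4, 1988.

December 4, 1988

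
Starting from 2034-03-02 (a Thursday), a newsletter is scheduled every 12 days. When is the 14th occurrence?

The 14th occurrence is 13 intervals after the first: 13 × 12 = 156 days after 2034-03-02.
March has 31 days — 29 days to the end of March leaves 127.
April has 30 days (97 left).
May has 31 days (66 left).
June has 30 days (36 left).
July has 31 days (5 left).
5 days into August → 2034-08-05.

2034-08-05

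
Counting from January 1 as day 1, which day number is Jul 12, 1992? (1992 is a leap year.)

194

Days in months before Jul: 31 + 29 + 31 + 30 + 31 + 30 = 182.
Plus 12 days into Jul → day 194.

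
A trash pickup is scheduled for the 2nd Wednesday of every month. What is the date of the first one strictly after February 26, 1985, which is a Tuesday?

March 13, 1985

February 1985 starts on a Friday; its first Wednesday is the 6th, so the 2nd Wednesday is the 13th — February 13, 1985.
That is not after February 26, 1985, so look at March 1985.
March 1985 starts on a Friday; its first Wednesday is the 6th, so the 2nd Wednesday is the 13th — March 13, 1985.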